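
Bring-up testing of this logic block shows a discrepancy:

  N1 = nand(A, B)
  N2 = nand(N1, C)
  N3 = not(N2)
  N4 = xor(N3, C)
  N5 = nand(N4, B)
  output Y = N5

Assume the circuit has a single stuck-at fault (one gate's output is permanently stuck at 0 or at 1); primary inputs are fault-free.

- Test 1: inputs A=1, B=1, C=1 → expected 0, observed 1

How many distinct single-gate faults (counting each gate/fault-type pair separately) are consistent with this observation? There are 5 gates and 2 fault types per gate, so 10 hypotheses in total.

5

Fault-free: N1=0, N2=1, N3=0, N4=1, N5=0 → 0. Observed 1.
  N1 stuck-at-0: output 0 ✗
  N1 stuck-at-1: output 1 ✓
  N2 stuck-at-0: output 1 ✓
  N2 stuck-at-1: output 0 ✗
  N3 stuck-at-0: output 0 ✗
  N3 stuck-at-1: output 1 ✓
  N4 stuck-at-0: output 1 ✓
  N4 stuck-at-1: output 0 ✗
  N5 stuck-at-0: output 0 ✗
  N5 stuck-at-1: output 1 ✓
Consistent faults: {N1 stuck-at-1, N2 stuck-at-0, N3 stuck-at-1, N4 stuck-at-0, N5 stuck-at-1} — 5 in all.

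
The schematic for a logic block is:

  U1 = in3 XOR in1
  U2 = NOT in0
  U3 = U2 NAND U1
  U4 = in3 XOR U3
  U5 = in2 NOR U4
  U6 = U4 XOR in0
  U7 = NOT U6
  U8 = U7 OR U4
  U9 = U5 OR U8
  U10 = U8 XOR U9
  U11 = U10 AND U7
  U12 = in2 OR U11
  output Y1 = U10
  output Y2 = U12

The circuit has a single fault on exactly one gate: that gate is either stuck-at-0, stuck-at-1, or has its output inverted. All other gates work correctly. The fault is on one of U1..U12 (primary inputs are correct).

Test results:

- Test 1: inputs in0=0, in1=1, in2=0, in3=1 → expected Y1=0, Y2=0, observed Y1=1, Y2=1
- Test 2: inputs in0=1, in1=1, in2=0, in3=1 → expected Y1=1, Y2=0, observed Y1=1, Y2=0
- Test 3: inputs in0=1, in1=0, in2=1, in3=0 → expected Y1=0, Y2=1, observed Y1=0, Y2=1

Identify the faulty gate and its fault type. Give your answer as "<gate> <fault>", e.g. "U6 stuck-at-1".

Fault-free values for test 1 (in0=0, in1=1, in2=0, in3=1): U1=0, U2=1, U3=1, U4=0, U5=1, U6=0, U7=1, U8=1, U9=1, U10=0, U11=0, U12=0, giving Y1=0, Y2=0. Observed Y1=1, Y2=1.
Test 1: faults giving observed Y1=1, Y2=1 are {U8 stuck-at-0, U8 inverted output, U9 stuck-at-0, U9 inverted output, U10 stuck-at-1, U10 inverted output}.
Test 2 (in0=1, in1=1, in2=0, in3=1): fault-free U1=0, U2=0, U3=1, U4=0, U5=1, U6=1, U7=0, U8=0, U9=1, U10=1, U11=0, U12=0 → Y1=1, Y2=0; observed Y1=1, Y2=0. Eliminates U8 inverted output, U9 stuck-at-0, U9 inverted output, U10 inverted output.
Test 3 (in0=1, in1=0, in2=1, in3=0): fault-free U1=0, U2=0, U3=1, U4=1, U5=0, U6=0, U7=1, U8=1, U9=1, U10=0, U11=0, U12=1 → Y1=0, Y2=1; observed Y1=0, Y2=1. Eliminates U10 stuck-at-1.
Only U8 stuck-at-0 is consistent with every test.

U8 stuck-at-0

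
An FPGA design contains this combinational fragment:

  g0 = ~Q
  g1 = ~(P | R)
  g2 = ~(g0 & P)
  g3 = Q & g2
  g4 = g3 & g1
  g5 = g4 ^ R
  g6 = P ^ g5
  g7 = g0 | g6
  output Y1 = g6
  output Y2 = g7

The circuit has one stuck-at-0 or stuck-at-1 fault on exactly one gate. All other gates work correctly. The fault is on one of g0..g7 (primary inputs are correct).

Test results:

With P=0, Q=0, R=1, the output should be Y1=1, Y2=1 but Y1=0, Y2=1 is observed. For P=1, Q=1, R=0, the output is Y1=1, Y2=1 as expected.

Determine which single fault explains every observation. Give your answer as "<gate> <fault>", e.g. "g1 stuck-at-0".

g5 stuck-at-0

Fault-free values for test 1 (P=0, Q=0, R=1): g0=1, g1=0, g2=1, g3=0, g4=0, g5=1, g6=1, g7=1, giving Y1=1, Y2=1. Observed Y1=0, Y2=1.
Test 1: faults giving observed Y1=0, Y2=1 are {g4 stuck-at-1, g5 stuck-at-0, g6 stuck-at-0}.
Test 2 (P=1, Q=1, R=0): fault-free g0=0, g1=0, g2=1, g3=1, g4=0, g5=0, g6=1, g7=1 → Y1=1, Y2=1; observed Y1=1, Y2=1. Eliminates g4 stuck-at-1, g6 stuck-at-0.
Only g5 stuck-at-0 is consistent with every test.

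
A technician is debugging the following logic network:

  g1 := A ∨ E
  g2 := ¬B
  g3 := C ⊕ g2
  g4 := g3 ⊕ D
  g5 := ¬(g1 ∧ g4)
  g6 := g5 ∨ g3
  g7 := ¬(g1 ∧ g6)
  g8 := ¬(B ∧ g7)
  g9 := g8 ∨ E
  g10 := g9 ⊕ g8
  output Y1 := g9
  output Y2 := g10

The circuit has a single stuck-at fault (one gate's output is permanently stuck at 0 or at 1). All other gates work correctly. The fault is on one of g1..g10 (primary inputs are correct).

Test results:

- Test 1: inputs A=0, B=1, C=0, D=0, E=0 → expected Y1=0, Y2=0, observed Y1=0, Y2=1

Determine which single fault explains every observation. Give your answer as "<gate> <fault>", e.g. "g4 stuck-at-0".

Fault-free values for test 1 (A=0, B=1, C=0, D=0, E=0): g1=0, g2=0, g3=0, g4=0, g5=1, g6=1, g7=1, g8=0, g9=0, g10=0, giving Y1=0, Y2=0. Observed Y1=0, Y2=1.
Test 1: faults giving observed Y1=0, Y2=1 are {g10 stuck-at-1}.
Only g10 stuck-at-1 is consistent with every test.

g10 stuck-at-1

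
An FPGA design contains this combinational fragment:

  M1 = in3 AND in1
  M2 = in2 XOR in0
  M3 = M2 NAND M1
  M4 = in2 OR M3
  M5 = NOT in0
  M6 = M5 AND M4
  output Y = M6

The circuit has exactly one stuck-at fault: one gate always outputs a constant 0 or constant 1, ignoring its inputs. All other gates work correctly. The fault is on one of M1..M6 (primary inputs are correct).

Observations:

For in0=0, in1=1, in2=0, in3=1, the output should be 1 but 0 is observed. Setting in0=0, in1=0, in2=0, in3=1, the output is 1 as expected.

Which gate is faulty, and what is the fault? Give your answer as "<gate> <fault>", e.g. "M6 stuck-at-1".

M2 stuck-at-1

Fault-free values for test 1 (in0=0, in1=1, in2=0, in3=1): M1=1, M2=0, M3=1, M4=1, M5=1, M6=1, giving Y=1. Observed 0.
Test 1: faults giving observed 0 are {M2 stuck-at-1, M3 stuck-at-0, M4 stuck-at-0, M5 stuck-at-0, M6 stuck-at-0}.
Test 2 (in0=0, in1=0, in2=0, in3=1): fault-free M1=0, M2=0, M3=1, M4=1, M5=1, M6=1 → 1; observed 1. Eliminates M3 stuck-at-0, M4 stuck-at-0, M5 stuck-at-0, M6 stuck-at-0.
Only M2 stuck-at-1 is consistent with every test.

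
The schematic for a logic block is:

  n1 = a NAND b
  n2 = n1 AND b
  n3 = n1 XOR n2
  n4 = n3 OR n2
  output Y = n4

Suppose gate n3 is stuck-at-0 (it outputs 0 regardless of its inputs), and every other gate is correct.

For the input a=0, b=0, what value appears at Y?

0

Propagate with n3 forced: n1=1, n2=0, n3=0 [stuck-at-0], n4=0.
So Y = 0. (Without the fault it would be 1.)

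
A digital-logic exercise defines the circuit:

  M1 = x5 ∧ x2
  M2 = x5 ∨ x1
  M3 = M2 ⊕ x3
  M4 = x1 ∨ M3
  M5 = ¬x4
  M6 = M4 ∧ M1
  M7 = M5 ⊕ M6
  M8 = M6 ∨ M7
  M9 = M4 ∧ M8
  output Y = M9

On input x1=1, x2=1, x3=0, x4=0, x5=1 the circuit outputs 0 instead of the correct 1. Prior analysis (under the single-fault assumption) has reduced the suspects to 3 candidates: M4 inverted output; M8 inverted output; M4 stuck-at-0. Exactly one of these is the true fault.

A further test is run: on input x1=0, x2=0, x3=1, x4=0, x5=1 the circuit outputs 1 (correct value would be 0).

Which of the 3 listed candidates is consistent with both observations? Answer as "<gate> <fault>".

Evaluate each candidate on input x1=0, x2=0, x3=1, x4=0, x5=1:
  M4 inverted output: M1=0, M2=1, M3=0, M4=1 [inverted output], M5=1, M6=0, M7=1, M8=1, M9=1 → 1 — matches
  M8 inverted output: M1=0, M2=1, M3=0, M4=0, M5=1, M6=0, M7=1, M8=0 [inverted output], M9=0 → 0 — eliminated
  M4 stuck-at-0: M1=0, M2=1, M3=0, M4=0 [stuck-at-0], M5=1, M6=0, M7=1, M8=1, M9=0 → 0 — eliminated
Only M4 inverted output reproduces the observed 1.

M4 inverted output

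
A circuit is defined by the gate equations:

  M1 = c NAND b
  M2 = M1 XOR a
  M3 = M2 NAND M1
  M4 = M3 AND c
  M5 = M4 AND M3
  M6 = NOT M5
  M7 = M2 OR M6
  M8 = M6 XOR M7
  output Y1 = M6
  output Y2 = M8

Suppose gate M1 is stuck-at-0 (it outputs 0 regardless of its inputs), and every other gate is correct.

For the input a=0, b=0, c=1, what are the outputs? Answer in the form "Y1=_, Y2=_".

Y1=0, Y2=0

Propagate with M1 forced: M1=0 [stuck-at-0], M2=0, M3=1, M4=1, M5=1, M6=0, M7=0, M8=0.
So the outputs are Y1=0, Y2=0. (Without the fault they would be Y1=1, Y2=0.)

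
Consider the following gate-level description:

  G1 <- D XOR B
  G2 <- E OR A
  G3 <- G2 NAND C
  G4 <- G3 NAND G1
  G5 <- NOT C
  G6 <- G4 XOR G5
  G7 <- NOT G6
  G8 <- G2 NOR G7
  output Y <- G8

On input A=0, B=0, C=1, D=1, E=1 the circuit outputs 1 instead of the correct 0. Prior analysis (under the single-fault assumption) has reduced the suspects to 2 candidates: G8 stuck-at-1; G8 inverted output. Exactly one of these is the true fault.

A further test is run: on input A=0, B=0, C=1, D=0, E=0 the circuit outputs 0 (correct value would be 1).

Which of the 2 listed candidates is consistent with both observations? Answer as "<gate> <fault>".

G8 inverted output

Evaluate each candidate on input A=0, B=0, C=1, D=0, E=0:
  G8 stuck-at-1: G1=0, G2=0, G3=1, G4=1, G5=0, G6=1, G7=0, G8=1 [stuck-at-1] → 1 — eliminated
  G8 inverted output: G1=0, G2=0, G3=1, G4=1, G5=0, G6=1, G7=0, G8=0 [inverted output] → 0 — matches
Only G8 inverted output reproduces the observed 0.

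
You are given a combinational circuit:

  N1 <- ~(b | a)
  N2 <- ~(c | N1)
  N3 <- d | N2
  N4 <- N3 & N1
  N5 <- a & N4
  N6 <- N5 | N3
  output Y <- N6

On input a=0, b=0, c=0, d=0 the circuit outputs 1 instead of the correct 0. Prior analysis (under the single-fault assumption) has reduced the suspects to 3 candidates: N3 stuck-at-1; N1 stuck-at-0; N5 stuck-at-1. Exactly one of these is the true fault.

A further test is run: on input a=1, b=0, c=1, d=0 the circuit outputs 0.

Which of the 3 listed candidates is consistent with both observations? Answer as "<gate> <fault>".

N1 stuck-at-0

Evaluate each candidate on input a=1, b=0, c=1, d=0:
  N3 stuck-at-1: N1=0, N2=0, N3=1 [stuck-at-1], N4=0, N5=0, N6=1 → 1 — eliminated
  N1 stuck-at-0: N1=0 [stuck-at-0], N2=0, N3=0, N4=0, N5=0, N6=0 → 0 — matches
  N5 stuck-at-1: N1=0, N2=0, N3=0, N4=0, N5=1 [stuck-at-1], N6=1 → 1 — eliminated
Only N1 stuck-at-0 reproduces the observed 0.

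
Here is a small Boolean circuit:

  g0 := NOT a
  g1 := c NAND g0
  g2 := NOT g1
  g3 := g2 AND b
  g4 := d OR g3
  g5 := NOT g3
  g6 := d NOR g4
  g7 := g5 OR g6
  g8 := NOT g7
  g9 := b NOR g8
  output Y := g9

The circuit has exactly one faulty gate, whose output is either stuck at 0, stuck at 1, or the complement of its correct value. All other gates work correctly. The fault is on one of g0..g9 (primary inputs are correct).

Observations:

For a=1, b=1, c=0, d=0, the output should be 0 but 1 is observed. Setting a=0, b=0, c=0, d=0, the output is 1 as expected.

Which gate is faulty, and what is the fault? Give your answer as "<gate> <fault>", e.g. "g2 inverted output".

Fault-free values for test 1 (a=1, b=1, c=0, d=0): g0=0, g1=1, g2=0, g3=0, g4=0, g5=1, g6=1, g7=1, g8=0, g9=0, giving Y=0. Observed 1.
Test 1: faults giving observed 1 are {g9 stuck-at-1, g9 inverted output}.
Test 2 (a=0, b=0, c=0, d=0): fault-free g0=1, g1=1, g2=0, g3=0, g4=0, g5=1, g6=1, g7=1, g8=0, g9=1 → 1; observed 1. Eliminates g9 inverted output.
Only g9 stuck-at-1 is consistent with every test.

g9 stuck-at-1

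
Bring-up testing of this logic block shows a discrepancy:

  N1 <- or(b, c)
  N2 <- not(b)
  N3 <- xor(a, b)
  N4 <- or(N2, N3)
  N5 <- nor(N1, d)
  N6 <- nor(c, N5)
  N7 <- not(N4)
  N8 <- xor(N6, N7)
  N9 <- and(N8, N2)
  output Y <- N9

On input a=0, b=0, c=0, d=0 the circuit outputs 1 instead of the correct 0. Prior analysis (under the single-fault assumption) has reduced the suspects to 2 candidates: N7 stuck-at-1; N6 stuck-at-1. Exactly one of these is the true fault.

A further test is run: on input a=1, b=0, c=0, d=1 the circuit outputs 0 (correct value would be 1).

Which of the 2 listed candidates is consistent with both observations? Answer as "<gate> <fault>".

N7 stuck-at-1

Evaluate each candidate on input a=1, b=0, c=0, d=1:
  N7 stuck-at-1: N1=0, N2=1, N3=1, N4=1, N5=0, N6=1, N7=1 [stuck-at-1], N8=0, N9=0 → 0 — matches
  N6 stuck-at-1: N1=0, N2=1, N3=1, N4=1, N5=0, N6=1 [stuck-at-1], N7=0, N8=1, N9=1 → 1 — eliminated
Only N7 stuck-at-1 reproduces the observed 0.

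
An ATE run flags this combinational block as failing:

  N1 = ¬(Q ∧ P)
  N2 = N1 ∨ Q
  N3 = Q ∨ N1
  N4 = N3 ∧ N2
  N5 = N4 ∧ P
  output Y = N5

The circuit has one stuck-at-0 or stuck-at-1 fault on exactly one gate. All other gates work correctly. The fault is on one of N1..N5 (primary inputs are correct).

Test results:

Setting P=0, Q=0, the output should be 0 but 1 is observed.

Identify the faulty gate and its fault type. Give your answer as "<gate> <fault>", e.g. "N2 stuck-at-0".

Fault-free values for test 1 (P=0, Q=0): N1=1, N2=1, N3=1, N4=1, N5=0, giving Y=0. Observed 1.
Test 1: faults giving observed 1 are {N5 stuck-at-1}.
Only N5 stuck-at-1 is consistent with every test.

N5 stuck-at-1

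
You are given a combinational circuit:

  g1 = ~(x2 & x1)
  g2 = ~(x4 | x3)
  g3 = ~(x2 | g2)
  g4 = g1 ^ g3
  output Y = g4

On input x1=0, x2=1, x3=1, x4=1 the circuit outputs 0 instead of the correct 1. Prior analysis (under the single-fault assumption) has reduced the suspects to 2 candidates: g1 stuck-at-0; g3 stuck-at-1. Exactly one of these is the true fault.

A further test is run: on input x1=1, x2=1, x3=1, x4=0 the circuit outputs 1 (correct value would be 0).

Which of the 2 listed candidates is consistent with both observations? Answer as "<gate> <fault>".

g3 stuck-at-1

Evaluate each candidate on input x1=1, x2=1, x3=1, x4=0:
  g1 stuck-at-0: g1=0 [stuck-at-0], g2=0, g3=0, g4=0 → 0 — eliminated
  g3 stuck-at-1: g1=0, g2=0, g3=1 [stuck-at-1], g4=1 → 1 — matches
Only g3 stuck-at-1 reproduces the observed 1.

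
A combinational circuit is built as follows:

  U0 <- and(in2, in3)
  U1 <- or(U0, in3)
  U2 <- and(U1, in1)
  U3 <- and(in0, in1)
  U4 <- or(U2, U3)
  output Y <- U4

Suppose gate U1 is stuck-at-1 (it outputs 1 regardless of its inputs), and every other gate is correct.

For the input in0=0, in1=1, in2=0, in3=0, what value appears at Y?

1

Propagate with U1 forced: U0=0, U1=1 [stuck-at-1], U2=1, U3=0, U4=1.
So Y = 1. (Without the fault it would be 0.)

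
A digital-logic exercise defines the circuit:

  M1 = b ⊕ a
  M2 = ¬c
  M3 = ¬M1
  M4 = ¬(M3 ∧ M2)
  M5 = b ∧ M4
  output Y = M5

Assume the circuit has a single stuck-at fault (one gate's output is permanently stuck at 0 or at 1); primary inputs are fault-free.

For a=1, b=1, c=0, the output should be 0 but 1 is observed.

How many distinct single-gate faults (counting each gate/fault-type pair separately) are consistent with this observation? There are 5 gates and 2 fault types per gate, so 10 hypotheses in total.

Fault-free: M1=0, M2=1, M3=1, M4=0, M5=0 → 0. Observed 1.
  M1 stuck-at-0: output 0 ✗
  M1 stuck-at-1: output 1 ✓
  M2 stuck-at-0: output 1 ✓
  M2 stuck-at-1: output 0 ✗
  M3 stuck-at-0: output 1 ✓
  M3 stuck-at-1: output 0 ✗
  M4 stuck-at-0: output 0 ✗
  M4 stuck-at-1: output 1 ✓
  M5 stuck-at-0: output 0 ✗
  M5 stuck-at-1: output 1 ✓
Consistent faults: {M1 stuck-at-1, M2 stuck-at-0, M3 stuck-at-0, M4 stuck-at-1, M5 stuck-at-1} — 5 in all.

5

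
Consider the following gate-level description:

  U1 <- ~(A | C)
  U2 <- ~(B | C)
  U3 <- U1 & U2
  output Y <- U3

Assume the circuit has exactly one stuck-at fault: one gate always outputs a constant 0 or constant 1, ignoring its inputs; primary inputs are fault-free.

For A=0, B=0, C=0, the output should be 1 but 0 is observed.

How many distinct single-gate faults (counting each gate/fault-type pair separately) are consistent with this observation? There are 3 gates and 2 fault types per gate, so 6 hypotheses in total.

Fault-free: U1=1, U2=1, U3=1 → 1. Observed 0.
  U1 stuck-at-0: output 0 ✓
  U1 stuck-at-1: output 1 ✗
  U2 stuck-at-0: output 0 ✓
  U2 stuck-at-1: output 1 ✗
  U3 stuck-at-0: output 0 ✓
  U3 stuck-at-1: output 1 ✗
Consistent faults: {U1 stuck-at-0, U2 stuck-at-0, U3 stuck-at-0} — 3 in all.

3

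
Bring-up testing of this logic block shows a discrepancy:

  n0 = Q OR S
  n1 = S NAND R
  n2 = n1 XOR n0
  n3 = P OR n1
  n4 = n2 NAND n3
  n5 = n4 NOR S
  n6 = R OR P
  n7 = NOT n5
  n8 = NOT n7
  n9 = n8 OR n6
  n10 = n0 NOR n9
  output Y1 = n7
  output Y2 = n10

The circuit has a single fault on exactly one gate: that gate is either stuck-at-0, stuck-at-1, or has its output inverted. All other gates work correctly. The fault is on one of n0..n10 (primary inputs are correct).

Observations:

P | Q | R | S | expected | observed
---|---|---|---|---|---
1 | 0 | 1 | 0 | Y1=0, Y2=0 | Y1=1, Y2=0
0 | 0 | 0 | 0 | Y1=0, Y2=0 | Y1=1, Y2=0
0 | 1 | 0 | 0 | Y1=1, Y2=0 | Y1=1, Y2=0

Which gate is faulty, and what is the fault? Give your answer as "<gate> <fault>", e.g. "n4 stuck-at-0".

Fault-free values for test 1 (P=1, Q=0, R=1, S=0): n0=0, n1=1, n2=1, n3=1, n4=0, n5=1, n6=1, n7=0, n8=1, n9=1, n10=0, giving Y1=0, Y2=0. Observed Y1=1, Y2=0.
Test 1: faults giving observed Y1=1, Y2=0 are {n0 stuck-at-1, n0 inverted output, n1 stuck-at-0, n1 inverted output, n2 stuck-at-0, n2 inverted output, n3 stuck-at-0, n3 inverted output, n4 stuck-at-1, n4 inverted output, n5 stuck-at-0, n5 inverted output, n7 stuck-at-1, n7 inverted output}.
Test 2 (P=0, Q=0, R=0, S=0): fault-free n0=0, n1=1, n2=1, n3=1, n4=0, n5=1, n6=0, n7=0, n8=1, n9=1, n10=0 → Y1=0, Y2=0; observed Y1=1, Y2=0. Eliminates n1 stuck-at-0, n1 inverted output, n2 stuck-at-0, n2 inverted output, n3 stuck-at-0, n3 inverted output, n4 stuck-at-1, n4 inverted output, n5 stuck-at-0, n5 inverted output, n7 stuck-at-1, n7 inverted output.
Test 3 (P=0, Q=1, R=0, S=0): fault-free n0=1, n1=1, n2=0, n3=1, n4=1, n5=0, n6=0, n7=1, n8=0, n9=0, n10=0 → Y1=1, Y2=0; observed Y1=1, Y2=0. Eliminates n0 inverted output.
Only n0 stuck-at-1 is consistent with every test.

n0 stuck-at-1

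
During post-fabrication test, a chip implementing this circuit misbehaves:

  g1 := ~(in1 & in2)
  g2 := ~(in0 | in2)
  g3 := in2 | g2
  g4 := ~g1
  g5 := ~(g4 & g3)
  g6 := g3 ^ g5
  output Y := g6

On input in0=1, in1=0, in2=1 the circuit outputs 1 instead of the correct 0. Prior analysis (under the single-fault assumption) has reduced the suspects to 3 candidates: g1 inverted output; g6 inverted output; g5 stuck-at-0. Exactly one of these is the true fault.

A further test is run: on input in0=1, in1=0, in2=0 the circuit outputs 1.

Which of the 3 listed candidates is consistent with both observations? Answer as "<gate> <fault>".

g1 inverted output

Evaluate each candidate on input in0=1, in1=0, in2=0:
  g1 inverted output: g1=0 [inverted output], g2=0, g3=0, g4=1, g5=1, g6=1 → 1 — matches
  g6 inverted output: g1=1, g2=0, g3=0, g4=0, g5=1, g6=0 [inverted output] → 0 — eliminated
  g5 stuck-at-0: g1=1, g2=0, g3=0, g4=0, g5=0 [stuck-at-0], g6=0 → 0 — eliminated
Only g1 inverted output reproduces the observed 1.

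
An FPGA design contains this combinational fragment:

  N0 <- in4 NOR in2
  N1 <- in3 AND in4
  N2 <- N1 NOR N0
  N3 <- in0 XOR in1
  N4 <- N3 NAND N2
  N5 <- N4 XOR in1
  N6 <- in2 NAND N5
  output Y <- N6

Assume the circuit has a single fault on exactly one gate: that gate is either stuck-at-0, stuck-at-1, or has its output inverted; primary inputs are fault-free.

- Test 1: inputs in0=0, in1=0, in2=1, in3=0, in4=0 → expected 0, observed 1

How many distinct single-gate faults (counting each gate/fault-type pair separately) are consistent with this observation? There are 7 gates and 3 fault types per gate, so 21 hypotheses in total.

8

Fault-free: N0=0, N1=0, N2=1, N3=0, N4=1, N5=1, N6=0 → 0. Observed 1.
  N0: none of the 3 fault types match ✗
  N1: none of the 3 fault types match ✗
  N2: none of the 3 fault types match ✗
  N3: stuck-at-1, inverted output ✓; others ✗
  N4: stuck-at-0, inverted output ✓; others ✗
  N5: stuck-at-0, inverted output ✓; others ✗
  N6: stuck-at-1, inverted output ✓; others ✗
Consistent faults: {N3 stuck-at-1, N3 inverted output, N4 stuck-at-0, N4 inverted output, N5 stuck-at-0, N5 inverted output, N6 stuck-at-1, N6 inverted output} — 8 in all.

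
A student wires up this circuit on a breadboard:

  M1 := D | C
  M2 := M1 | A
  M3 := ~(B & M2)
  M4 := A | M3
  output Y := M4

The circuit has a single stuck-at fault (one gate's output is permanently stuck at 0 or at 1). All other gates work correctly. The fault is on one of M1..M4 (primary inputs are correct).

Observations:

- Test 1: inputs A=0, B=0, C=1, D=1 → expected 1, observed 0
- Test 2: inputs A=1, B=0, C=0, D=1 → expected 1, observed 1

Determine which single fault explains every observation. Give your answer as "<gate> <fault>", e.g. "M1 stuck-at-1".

Fault-free values for test 1 (A=0, B=0, C=1, D=1): M1=1, M2=1, M3=1, M4=1, giving Y=1. Observed 0.
Test 1: faults giving observed 0 are {M3 stuck-at-0, M4 stuck-at-0}.
Test 2 (A=1, B=0, C=0, D=1): fault-free M1=1, M2=1, M3=1, M4=1 → 1; observed 1. Eliminates M4 stuck-at-0.
Only M3 stuck-at-0 is consistent with every test.

M3 stuck-at-0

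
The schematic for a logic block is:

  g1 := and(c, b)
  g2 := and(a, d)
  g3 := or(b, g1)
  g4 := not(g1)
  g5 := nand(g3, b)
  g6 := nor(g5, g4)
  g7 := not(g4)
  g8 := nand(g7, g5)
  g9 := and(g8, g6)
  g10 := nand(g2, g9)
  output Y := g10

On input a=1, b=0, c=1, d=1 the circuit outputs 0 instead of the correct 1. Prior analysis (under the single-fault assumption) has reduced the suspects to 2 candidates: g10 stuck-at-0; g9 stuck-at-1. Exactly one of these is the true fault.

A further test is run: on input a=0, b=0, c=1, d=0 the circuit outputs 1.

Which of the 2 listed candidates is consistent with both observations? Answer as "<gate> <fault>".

Evaluate each candidate on input a=0, b=0, c=1, d=0:
  g10 stuck-at-0: g1=0, g2=0, g3=0, g4=1, g5=1, g6=0, g7=0, g8=1, g9=0, g10=0 [stuck-at-0] → 0 — eliminated
  g9 stuck-at-1: g1=0, g2=0, g3=0, g4=1, g5=1, g6=0, g7=0, g8=1, g9=1 [stuck-at-1], g10=1 → 1 — matches
Only g9 stuck-at-1 reproduces the observed 1.

g9 stuck-at-1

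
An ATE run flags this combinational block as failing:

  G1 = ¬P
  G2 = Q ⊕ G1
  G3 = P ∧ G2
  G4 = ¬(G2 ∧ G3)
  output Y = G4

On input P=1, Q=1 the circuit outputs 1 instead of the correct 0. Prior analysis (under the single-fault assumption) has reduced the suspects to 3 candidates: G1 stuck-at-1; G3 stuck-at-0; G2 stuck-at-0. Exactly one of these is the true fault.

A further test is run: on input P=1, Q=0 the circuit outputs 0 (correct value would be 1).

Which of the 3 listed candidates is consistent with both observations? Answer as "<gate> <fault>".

Evaluate each candidate on input P=1, Q=0:
  G1 stuck-at-1: G1=1 [stuck-at-1], G2=1, G3=1, G4=0 → 0 — matches
  G3 stuck-at-0: G1=0, G2=0, G3=0 [stuck-at-0], G4=1 → 1 — eliminated
  G2 stuck-at-0: G1=0, G2=0 [stuck-at-0], G3=0, G4=1 → 1 — eliminated
Only G1 stuck-at-1 reproduces the observed 0.

G1 stuck-at-1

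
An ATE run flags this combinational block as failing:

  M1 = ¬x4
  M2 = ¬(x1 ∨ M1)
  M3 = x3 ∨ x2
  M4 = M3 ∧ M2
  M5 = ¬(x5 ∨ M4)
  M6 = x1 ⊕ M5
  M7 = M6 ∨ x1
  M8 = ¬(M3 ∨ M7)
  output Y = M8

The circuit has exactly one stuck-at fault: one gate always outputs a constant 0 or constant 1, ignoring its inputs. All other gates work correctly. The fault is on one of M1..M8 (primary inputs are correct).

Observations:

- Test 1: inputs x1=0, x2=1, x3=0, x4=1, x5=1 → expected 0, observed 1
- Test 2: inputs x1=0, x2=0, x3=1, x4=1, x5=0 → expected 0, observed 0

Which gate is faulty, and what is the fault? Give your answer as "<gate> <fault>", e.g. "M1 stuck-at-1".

M3 stuck-at-0

Fault-free values for test 1 (x1=0, x2=1, x3=0, x4=1, x5=1): M1=0, M2=1, M3=1, M4=1, M5=0, M6=0, M7=0, M8=0, giving Y=0. Observed 1.
Test 1: faults giving observed 1 are {M3 stuck-at-0, M8 stuck-at-1}.
Test 2 (x1=0, x2=0, x3=1, x4=1, x5=0): fault-free M1=0, M2=1, M3=1, M4=1, M5=0, M6=0, M7=0, M8=0 → 0; observed 0. Eliminates M8 stuck-at-1.
Only M3 stuck-at-0 is consistent with every test.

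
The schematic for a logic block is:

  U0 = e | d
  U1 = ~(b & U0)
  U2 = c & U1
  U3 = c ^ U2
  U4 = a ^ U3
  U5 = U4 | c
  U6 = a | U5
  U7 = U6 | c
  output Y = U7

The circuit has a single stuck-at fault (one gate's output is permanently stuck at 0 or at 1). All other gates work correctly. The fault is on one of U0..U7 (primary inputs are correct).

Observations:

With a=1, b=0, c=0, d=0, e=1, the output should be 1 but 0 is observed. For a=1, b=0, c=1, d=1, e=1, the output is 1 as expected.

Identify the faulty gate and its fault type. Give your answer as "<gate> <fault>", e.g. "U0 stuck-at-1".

Fault-free values for test 1 (a=1, b=0, c=0, d=0, e=1): U0=1, U1=1, U2=0, U3=0, U4=1, U5=1, U6=1, U7=1, giving Y=1. Observed 0.
Test 1: faults giving observed 0 are {U6 stuck-at-0, U7 stuck-at-0}.
Test 2 (a=1, b=0, c=1, d=1, e=1): fault-free U0=1, U1=1, U2=1, U3=0, U4=1, U5=1, U6=1, U7=1 → 1; observed 1. Eliminates U7 stuck-at-0.
Only U6 stuck-at-0 is consistent with every test.

U6 stuck-at-0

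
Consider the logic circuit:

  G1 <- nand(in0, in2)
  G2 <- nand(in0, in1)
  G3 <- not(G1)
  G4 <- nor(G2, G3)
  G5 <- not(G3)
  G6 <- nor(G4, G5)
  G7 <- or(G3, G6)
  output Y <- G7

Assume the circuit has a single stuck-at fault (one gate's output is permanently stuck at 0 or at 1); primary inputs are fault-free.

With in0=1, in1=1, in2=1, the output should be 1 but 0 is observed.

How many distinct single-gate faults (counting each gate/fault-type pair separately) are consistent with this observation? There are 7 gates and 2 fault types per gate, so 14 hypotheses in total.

Fault-free: G1=0, G2=0, G3=1, G4=0, G5=0, G6=1, G7=1 → 1. Observed 0.
  G1 stuck-at-0: output 1 ✗
  G1 stuck-at-1: output 0 ✓
  G2 stuck-at-0: output 1 ✗
  G2 stuck-at-1: output 1 ✗
  G3 stuck-at-0: output 0 ✓
  G3 stuck-at-1: output 1 ✗
  G4 stuck-at-0: output 1 ✗
  G4 stuck-at-1: output 1 ✗
  G5 stuck-at-0: output 1 ✗
  G5 stuck-at-1: output 1 ✗
  G6 stuck-at-0: output 1 ✗
  G6 stuck-at-1: output 1 ✗
  G7 stuck-at-0: output 0 ✓
  G7 stuck-at-1: output 1 ✗
Consistent faults: {G1 stuck-at-1, G3 stuck-at-0, G7 stuck-at-0} — 3 in all.

3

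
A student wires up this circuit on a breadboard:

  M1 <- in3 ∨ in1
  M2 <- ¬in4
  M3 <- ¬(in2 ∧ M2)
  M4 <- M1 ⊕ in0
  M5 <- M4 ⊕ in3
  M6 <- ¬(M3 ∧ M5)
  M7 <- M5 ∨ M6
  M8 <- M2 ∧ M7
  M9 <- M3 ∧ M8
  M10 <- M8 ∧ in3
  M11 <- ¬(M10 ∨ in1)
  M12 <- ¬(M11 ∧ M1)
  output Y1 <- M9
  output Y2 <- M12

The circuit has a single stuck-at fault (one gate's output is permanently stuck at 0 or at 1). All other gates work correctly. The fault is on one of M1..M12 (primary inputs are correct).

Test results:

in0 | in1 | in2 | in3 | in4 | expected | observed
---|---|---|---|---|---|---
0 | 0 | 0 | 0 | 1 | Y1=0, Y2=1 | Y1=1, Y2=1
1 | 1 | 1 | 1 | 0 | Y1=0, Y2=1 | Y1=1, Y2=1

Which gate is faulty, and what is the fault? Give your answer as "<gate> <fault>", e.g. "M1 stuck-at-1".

M9 stuck-at-1

Fault-free values for test 1 (in0=0, in1=0, in2=0, in3=0, in4=1): M1=0, M2=0, M3=1, M4=0, M5=0, M6=1, M7=1, M8=0, M9=0, M10=0, M11=1, M12=1, giving Y1=0, Y2=1. Observed Y1=1, Y2=1.
Test 1: faults giving observed Y1=1, Y2=1 are {M2 stuck-at-1, M8 stuck-at-1, M9 stuck-at-1}.
Test 2 (in0=1, in1=1, in2=1, in3=1, in4=0): fault-free M1=1, M2=1, M3=0, M4=0, M5=1, M6=1, M7=1, M8=1, M9=0, M10=1, M11=0, M12=1 → Y1=0, Y2=1; observed Y1=1, Y2=1. Eliminates M2 stuck-at-1, M8 stuck-at-1.
Only M9 stuck-at-1 is consistent with every test.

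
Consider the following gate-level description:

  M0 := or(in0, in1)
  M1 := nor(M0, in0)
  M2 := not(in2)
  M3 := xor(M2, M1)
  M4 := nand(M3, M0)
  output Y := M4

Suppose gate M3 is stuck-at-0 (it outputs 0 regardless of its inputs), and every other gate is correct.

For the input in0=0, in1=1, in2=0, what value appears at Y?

Propagate with M3 forced: M0=1, M1=0, M2=1, M3=0 [stuck-at-0], M4=1.
So Y = 1. (Without the fault it would be 0.)

1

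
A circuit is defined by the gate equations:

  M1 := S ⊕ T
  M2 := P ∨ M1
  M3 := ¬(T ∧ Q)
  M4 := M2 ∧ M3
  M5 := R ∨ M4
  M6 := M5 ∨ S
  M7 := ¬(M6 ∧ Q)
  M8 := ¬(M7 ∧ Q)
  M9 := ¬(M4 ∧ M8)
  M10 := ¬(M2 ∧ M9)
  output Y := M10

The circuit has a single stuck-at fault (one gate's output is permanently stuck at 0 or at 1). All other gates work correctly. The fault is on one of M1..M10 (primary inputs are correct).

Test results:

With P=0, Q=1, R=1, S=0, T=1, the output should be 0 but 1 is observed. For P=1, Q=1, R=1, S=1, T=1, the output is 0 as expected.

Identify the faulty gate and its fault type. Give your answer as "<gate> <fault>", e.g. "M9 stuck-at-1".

M1 stuck-at-0

Fault-free values for test 1 (P=0, Q=1, R=1, S=0, T=1): M1=1, M2=1, M3=0, M4=0, M5=1, M6=1, M7=0, M8=1, M9=1, M10=0, giving Y=0. Observed 1.
Test 1: faults giving observed 1 are {M1 stuck-at-0, M2 stuck-at-0, M3 stuck-at-1, M4 stuck-at-1, M9 stuck-at-0, M10 stuck-at-1}.
Test 2 (P=1, Q=1, R=1, S=1, T=1): fault-free M1=0, M2=1, M3=0, M4=0, M5=1, M6=1, M7=0, M8=1, M9=1, M10=0 → 0; observed 0. Eliminates M2 stuck-at-0, M3 stuck-at-1, M4 stuck-at-1, M9 stuck-at-0, M10 stuck-at-1.
Only M1 stuck-at-0 is consistent with every test.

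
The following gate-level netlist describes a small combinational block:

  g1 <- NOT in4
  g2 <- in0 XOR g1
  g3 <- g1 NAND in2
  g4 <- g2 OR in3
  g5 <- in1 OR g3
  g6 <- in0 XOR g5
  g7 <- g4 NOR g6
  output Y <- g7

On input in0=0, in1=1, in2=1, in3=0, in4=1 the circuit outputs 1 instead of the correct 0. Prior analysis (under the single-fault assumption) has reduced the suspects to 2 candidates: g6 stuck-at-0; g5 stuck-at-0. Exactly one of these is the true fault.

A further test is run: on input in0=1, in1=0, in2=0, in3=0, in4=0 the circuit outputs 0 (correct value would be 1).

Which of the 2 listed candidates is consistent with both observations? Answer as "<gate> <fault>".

g5 stuck-at-0

Evaluate each candidate on input in0=1, in1=0, in2=0, in3=0, in4=0:
  g6 stuck-at-0: g1=1, g2=0, g3=1, g4=0, g5=1, g6=0 [stuck-at-0], g7=1 → 1 — eliminated
  g5 stuck-at-0: g1=1, g2=0, g3=1, g4=0, g5=0 [stuck-at-0], g6=1, g7=0 → 0 — matches
Only g5 stuck-at-0 reproduces the observed 0.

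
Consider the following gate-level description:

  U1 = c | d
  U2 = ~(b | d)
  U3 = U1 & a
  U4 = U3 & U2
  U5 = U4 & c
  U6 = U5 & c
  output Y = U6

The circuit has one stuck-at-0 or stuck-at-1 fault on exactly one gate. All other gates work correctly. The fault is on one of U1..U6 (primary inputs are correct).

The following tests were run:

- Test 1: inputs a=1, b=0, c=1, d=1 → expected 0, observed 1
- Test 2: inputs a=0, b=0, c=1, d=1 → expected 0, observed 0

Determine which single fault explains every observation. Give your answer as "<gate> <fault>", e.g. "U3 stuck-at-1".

U2 stuck-at-1

Fault-free values for test 1 (a=1, b=0, c=1, d=1): U1=1, U2=0, U3=1, U4=0, U5=0, U6=0, giving Y=0. Observed 1.
Test 1: faults giving observed 1 are {U2 stuck-at-1, U4 stuck-at-1, U5 stuck-at-1, U6 stuck-at-1}.
Test 2 (a=0, b=0, c=1, d=1): fault-free U1=1, U2=0, U3=0, U4=0, U5=0, U6=0 → 0; observed 0. Eliminates U4 stuck-at-1, U5 stuck-at-1, U6 stuck-at-1.
Only U2 stuck-at-1 is consistent with every test.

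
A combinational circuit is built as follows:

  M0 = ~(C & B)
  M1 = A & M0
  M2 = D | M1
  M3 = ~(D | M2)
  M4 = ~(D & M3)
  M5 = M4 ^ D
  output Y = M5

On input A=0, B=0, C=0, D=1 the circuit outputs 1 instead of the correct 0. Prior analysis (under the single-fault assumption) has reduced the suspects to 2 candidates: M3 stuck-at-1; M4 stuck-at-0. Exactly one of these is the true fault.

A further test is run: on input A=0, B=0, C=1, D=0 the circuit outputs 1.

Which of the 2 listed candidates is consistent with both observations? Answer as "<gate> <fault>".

Evaluate each candidate on input A=0, B=0, C=1, D=0:
  M3 stuck-at-1: M0=1, M1=0, M2=0, M3=1 [stuck-at-1], M4=1, M5=1 → 1 — matches
  M4 stuck-at-0: M0=1, M1=0, M2=0, M3=1, M4=0 [stuck-at-0], M5=0 → 0 — eliminated
Only M3 stuck-at-1 reproduces the observed 1.

M3 stuck-at-1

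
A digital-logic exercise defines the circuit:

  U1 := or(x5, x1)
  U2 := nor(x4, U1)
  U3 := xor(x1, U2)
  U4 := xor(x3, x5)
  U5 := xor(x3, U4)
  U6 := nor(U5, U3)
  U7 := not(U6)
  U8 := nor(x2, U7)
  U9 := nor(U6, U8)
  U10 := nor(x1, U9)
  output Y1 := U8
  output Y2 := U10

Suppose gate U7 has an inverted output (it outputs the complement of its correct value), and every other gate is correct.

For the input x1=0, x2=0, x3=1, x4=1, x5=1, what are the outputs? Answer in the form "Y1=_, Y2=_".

Propagate with U7 forced: U1=1, U2=0, U3=0, U4=0, U5=1, U6=0, U7=0 [inverted output], U8=1, U9=0, U10=1.
So the outputs are Y1=1, Y2=1. (Without the fault they would be Y1=0, Y2=0.)

Y1=1, Y2=1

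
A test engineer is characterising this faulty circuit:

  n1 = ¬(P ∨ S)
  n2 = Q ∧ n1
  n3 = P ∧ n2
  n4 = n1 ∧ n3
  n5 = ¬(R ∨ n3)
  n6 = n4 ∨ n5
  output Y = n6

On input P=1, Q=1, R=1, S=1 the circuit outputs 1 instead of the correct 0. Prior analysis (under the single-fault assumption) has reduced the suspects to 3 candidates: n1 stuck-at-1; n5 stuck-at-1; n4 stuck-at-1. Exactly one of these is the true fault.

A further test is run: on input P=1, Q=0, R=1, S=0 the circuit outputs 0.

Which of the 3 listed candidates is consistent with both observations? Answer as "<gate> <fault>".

Evaluate each candidate on input P=1, Q=0, R=1, S=0:
  n1 stuck-at-1: n1=1 [stuck-at-1], n2=0, n3=0, n4=0, n5=0, n6=0 → 0 — matches
  n5 stuck-at-1: n1=0, n2=0, n3=0, n4=0, n5=1 [stuck-at-1], n6=1 → 1 — eliminated
  n4 stuck-at-1: n1=0, n2=0, n3=0, n4=1 [stuck-at-1], n5=0, n6=1 → 1 — eliminated
Only n1 stuck-at-1 reproduces the observed 0.

n1 stuck-at-1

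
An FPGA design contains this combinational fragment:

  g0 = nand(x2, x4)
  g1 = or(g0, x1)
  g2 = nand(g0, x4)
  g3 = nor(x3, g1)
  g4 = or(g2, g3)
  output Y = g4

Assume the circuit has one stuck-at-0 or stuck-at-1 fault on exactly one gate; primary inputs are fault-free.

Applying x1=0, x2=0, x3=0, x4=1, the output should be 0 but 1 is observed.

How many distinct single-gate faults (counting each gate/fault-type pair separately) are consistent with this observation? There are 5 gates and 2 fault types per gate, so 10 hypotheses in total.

Fault-free: g0=1, g1=1, g2=0, g3=0, g4=0 → 0. Observed 1.
  g0 stuck-at-0: output 1 ✓
  g0 stuck-at-1: output 0 ✗
  g1 stuck-at-0: output 1 ✓
  g1 stuck-at-1: output 0 ✗
  g2 stuck-at-0: output 0 ✗
  g2 stuck-at-1: output 1 ✓
  g3 stuck-at-0: output 0 ✗
  g3 stuck-at-1: output 1 ✓
  g4 stuck-at-0: output 0 ✗
  g4 stuck-at-1: output 1 ✓
Consistent faults: {g0 stuck-at-0, g1 stuck-at-0, g2 stuck-at-1, g3 stuck-at-1, g4 stuck-at-1} — 5 in all.

5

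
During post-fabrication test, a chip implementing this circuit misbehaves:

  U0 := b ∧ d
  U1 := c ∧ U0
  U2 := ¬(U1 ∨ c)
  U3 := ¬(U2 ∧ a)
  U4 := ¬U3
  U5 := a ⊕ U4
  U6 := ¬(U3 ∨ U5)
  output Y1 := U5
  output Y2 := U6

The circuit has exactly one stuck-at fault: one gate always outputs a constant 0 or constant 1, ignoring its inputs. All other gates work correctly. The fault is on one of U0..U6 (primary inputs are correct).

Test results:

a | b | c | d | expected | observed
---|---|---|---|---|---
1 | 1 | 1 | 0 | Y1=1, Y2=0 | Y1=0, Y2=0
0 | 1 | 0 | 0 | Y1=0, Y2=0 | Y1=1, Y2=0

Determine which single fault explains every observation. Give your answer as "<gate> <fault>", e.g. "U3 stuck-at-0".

U4 stuck-at-1

Fault-free values for test 1 (a=1, b=1, c=1, d=0): U0=0, U1=0, U2=0, U3=1, U4=0, U5=1, U6=0, giving Y1=1, Y2=0. Observed Y1=0, Y2=0.
Test 1: faults giving observed Y1=0, Y2=0 are {U4 stuck-at-1, U5 stuck-at-0}.
Test 2 (a=0, b=1, c=0, d=0): fault-free U0=0, U1=0, U2=1, U3=1, U4=0, U5=0, U6=0 → Y1=0, Y2=0; observed Y1=1, Y2=0. Eliminates U5 stuck-at-0.
Only U4 stuck-at-1 is consistent with every test.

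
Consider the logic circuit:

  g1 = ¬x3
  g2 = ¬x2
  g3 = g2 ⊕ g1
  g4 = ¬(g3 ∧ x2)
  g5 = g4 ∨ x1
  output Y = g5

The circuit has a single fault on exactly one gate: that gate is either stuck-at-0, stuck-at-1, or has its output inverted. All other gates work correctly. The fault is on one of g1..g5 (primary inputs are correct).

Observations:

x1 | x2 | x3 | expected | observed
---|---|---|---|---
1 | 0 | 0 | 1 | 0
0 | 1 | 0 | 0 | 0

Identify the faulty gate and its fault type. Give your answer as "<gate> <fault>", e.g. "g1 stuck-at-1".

Fault-free values for test 1 (x1=1, x2=0, x3=0): g1=1, g2=1, g3=0, g4=1, g5=1, giving Y=1. Observed 0.
Test 1: faults giving observed 0 are {g5 stuck-at-0, g5 inverted output}.
Test 2 (x1=0, x2=1, x3=0): fault-free g1=1, g2=0, g3=1, g4=0, g5=0 → 0; observed 0. Eliminates g5 inverted output.
Only g5 stuck-at-0 is consistent with every test.

g5 stuck-at-0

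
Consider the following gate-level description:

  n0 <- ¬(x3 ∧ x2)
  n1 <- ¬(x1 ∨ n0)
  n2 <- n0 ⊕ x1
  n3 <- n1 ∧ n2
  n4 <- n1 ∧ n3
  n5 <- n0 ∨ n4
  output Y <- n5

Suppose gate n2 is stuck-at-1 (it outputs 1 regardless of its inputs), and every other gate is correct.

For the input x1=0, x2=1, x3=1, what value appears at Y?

Propagate with n2 forced: n0=0, n1=1, n2=1 [stuck-at-1], n3=1, n4=1, n5=1.
So Y = 1. (Without the fault it would be 0.)

1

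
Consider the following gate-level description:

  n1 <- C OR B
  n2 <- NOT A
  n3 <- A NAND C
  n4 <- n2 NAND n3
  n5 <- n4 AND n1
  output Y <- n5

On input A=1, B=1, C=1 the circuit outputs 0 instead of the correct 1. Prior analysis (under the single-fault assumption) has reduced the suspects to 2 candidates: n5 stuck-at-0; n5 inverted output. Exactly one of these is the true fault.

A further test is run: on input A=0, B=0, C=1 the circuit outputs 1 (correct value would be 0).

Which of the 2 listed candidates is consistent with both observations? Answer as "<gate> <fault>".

Evaluate each candidate on input A=0, B=0, C=1:
  n5 stuck-at-0: n1=1, n2=1, n3=1, n4=0, n5=0 [stuck-at-0] → 0 — eliminated
  n5 inverted output: n1=1, n2=1, n3=1, n4=0, n5=1 [inverted output] → 1 — matches
Only n5 inverted output reproduces the observed 1.

n5 inverted output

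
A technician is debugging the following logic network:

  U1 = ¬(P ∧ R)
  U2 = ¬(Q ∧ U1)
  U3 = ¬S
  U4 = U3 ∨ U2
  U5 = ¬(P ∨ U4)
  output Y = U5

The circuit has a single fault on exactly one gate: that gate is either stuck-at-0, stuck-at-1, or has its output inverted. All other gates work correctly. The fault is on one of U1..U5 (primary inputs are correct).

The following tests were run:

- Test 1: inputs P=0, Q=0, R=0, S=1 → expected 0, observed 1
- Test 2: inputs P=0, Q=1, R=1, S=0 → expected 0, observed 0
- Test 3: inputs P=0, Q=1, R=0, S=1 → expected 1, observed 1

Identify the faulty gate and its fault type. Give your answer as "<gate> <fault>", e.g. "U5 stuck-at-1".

Fault-free values for test 1 (P=0, Q=0, R=0, S=1): U1=1, U2=1, U3=0, U4=1, U5=0, giving Y=0. Observed 1.
Test 1: faults giving observed 1 are {U2 stuck-at-0, U2 inverted output, U4 stuck-at-0, U4 inverted output, U5 stuck-at-1, U5 inverted output}.
Test 2 (P=0, Q=1, R=1, S=0): fault-free U1=1, U2=0, U3=1, U4=1, U5=0 → 0; observed 0. Eliminates U4 stuck-at-0, U4 inverted output, U5 stuck-at-1, U5 inverted output.
Test 3 (P=0, Q=1, R=0, S=1): fault-free U1=1, U2=0, U3=0, U4=0, U5=1 → 1; observed 1. Eliminates U2 inverted output.
Only U2 stuck-at-0 is consistent with every test.

U2 stuck-at-0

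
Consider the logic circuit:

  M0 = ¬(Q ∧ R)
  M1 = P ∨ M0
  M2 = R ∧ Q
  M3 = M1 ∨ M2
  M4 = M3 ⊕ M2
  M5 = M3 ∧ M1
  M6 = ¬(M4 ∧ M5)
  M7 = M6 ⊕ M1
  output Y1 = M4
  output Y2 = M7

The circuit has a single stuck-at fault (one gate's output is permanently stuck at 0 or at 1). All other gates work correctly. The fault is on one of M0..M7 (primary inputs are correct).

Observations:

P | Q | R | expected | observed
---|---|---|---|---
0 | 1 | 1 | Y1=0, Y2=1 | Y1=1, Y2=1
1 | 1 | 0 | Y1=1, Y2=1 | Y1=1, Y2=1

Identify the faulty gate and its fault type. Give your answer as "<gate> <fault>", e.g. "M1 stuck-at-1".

Fault-free values for test 1 (P=0, Q=1, R=1): M0=0, M1=0, M2=1, M3=1, M4=0, M5=0, M6=1, M7=1, giving Y1=0, Y2=1. Observed Y1=1, Y2=1.
Test 1: faults giving observed Y1=1, Y2=1 are {M3 stuck-at-0, M4 stuck-at-1}.
Test 2 (P=1, Q=1, R=0): fault-free M0=1, M1=1, M2=0, M3=1, M4=1, M5=1, M6=0, M7=1 → Y1=1, Y2=1; observed Y1=1, Y2=1. Eliminates M3 stuck-at-0.
Only M4 stuck-at-1 is consistent with every test.

M4 stuck-at-1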